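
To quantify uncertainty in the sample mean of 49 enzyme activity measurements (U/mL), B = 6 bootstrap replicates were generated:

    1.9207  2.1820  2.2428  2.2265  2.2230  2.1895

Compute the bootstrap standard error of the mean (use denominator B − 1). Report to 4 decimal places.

Bootstrap SE is the standard deviation of the 6 replicate means.
Mean of replicates: (1.9207 + 2.1820 + 2.2428 + 2.2265 + 2.2230 + 2.1895) / 6 = 12.984500 / 6 = 2.164083
Sum of squared deviations: (−0.243383)² + (+0.017917)² + (+0.078717)² + (+0.062417)² + (+0.058917)² + (+0.025417)² = 0.073766
Variance = 0.073766 / 5 = 0.014753
SE* = √0.014753

SE* = 0.1215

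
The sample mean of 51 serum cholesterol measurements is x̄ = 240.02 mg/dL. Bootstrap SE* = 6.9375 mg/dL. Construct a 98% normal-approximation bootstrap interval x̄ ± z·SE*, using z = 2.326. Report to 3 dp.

Margin = 2.326 × 6.9375 = 16.1366
Interval: 240.02 ± 16.1366

(223.883, 256.157)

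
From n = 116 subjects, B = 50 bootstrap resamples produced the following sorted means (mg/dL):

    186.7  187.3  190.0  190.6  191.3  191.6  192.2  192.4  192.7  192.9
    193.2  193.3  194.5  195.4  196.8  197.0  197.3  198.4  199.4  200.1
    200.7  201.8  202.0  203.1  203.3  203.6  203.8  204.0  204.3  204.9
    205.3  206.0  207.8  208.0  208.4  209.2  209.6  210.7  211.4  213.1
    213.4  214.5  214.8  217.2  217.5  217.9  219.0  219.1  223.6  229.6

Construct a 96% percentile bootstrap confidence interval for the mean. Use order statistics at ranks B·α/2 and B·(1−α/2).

(186.7, 223.6)

α = 0.04; lower rank = 50 × 0.020 = 1; upper rank = 50 × 0.980 = 49.
The 1st smallest replicate is 186.7; the 49th is 223.6.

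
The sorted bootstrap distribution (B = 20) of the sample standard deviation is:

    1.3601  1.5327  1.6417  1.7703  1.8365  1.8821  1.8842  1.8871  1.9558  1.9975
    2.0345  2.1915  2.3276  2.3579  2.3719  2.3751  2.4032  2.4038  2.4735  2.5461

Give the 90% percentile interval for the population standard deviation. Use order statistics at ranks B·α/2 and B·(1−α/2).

(1.3601, 2.4735)

α = 0.10; lower rank = 20 × 0.050 = 1; upper rank = 20 × 0.950 = 19.
The 1st smallest replicate is 1.3601; the 19th is 2.4735.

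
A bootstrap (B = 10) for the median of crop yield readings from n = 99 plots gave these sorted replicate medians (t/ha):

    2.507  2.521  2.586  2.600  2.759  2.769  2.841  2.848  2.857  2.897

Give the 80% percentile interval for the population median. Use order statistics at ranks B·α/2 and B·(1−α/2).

α = 0.20; lower rank = 10 × 0.100 = 1; upper rank = 10 × 0.900 = 9.
The 1st smallest replicate is 2.507; the 9th is 2.857.

(2.507, 2.857)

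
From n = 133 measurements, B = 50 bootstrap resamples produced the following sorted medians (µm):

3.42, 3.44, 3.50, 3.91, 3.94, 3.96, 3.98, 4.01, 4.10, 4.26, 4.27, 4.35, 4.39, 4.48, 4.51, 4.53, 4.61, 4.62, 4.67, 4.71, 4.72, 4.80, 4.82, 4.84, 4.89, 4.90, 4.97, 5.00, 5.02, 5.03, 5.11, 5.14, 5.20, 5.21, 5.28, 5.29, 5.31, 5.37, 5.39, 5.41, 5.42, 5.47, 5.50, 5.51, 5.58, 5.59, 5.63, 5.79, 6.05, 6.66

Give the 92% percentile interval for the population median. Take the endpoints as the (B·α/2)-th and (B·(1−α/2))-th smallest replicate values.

(3.44, 5.79)

α = 0.08; lower rank = 50 × 0.040 = 2; upper rank = 50 × 0.960 = 48.
The 2nd smallest replicate is 3.44; the 48th is 5.79.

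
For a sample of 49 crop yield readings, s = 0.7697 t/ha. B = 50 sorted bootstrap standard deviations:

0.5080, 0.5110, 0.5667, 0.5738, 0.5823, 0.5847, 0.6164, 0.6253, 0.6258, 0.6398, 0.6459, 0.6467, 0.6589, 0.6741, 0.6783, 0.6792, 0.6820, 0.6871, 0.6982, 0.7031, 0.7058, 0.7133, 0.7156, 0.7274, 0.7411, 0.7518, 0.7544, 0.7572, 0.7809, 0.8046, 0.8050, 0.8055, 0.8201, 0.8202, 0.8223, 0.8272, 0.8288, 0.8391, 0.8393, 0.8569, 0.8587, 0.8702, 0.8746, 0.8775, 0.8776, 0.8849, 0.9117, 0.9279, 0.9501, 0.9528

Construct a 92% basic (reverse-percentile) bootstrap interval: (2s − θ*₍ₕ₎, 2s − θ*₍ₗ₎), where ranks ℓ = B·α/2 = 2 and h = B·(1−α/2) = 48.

(0.6115, 1.0284)

Percentile endpoints at ranks 2 and 48: θ*₍2₎ = 0.5110, θ*₍48₎ = 0.9279.
Basic interval reflects these around s:
  lower = 2 × 0.7697 − 0.9279 = 0.6115
  upper = 2 × 0.7697 − 0.5110 = 1.0284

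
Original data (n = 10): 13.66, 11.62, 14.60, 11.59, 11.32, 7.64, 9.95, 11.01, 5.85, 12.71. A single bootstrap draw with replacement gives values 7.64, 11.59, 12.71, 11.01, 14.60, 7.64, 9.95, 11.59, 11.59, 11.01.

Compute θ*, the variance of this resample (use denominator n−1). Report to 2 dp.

Mean = 10.9330; sum of squared deviations = 40.5654
s² = 40.5654 / 9 = 4.5073

θ* = 4.51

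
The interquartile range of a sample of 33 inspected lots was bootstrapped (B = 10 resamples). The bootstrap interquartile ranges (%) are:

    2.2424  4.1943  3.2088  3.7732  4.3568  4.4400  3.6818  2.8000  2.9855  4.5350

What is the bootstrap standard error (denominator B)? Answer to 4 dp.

Bootstrap SE is the standard deviation of the 10 replicate interquartile ranges.
Mean of replicates: (2.2424 + 4.1943 + 3.2088 + 3.7732 + 4.3568 + 4.4400 + 3.6818 + 2.8000 + 2.9855 + 4.5350) / 10 = 36.21780 / 10 = 3.62178
Sum of squared deviations: (−1.37938)² + (+0.57252)² + (−0.41298)² + (+0.15142)² + (+0.73502)² + (+0.81822)² + (+0.06002)² + (−0.82178)² + (−0.63628)² + (+0.91322)² = 5.55143
Variance = 5.55143 / 10 = 0.55514
SE* = √0.55514

SE* = 0.7451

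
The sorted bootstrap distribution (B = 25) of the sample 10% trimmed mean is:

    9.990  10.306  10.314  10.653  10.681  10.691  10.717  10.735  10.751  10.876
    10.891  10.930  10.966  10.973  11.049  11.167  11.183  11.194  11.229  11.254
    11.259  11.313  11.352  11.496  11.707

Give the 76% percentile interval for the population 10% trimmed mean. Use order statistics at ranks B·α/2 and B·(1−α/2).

α = 0.24; lower rank = 25 × 0.120 = 3; upper rank = 25 × 0.880 = 22.
The 3rd smallest replicate is 10.314; the 22nd is 11.313.

(10.314, 11.313)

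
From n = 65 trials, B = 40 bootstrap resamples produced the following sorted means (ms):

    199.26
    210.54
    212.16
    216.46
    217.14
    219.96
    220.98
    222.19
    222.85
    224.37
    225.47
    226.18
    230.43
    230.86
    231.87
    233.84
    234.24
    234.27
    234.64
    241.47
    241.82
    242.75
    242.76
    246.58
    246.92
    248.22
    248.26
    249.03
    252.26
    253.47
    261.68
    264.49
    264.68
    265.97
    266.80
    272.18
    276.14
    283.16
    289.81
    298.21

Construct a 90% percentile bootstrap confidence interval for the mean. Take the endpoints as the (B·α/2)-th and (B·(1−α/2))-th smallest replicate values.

α = 0.10; lower rank = 40 × 0.050 = 2; upper rank = 40 × 0.950 = 38.
The 2nd smallest replicate is 210.54; the 38th is 283.16.

(210.54, 283.16)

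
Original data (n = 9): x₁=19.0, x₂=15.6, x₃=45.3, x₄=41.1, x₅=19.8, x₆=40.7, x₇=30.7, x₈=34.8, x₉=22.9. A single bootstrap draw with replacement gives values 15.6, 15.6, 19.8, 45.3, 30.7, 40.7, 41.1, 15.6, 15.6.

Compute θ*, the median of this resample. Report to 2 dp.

Sorted: 15.6, 15.6, 15.6, 15.6, 19.8, 30.7, 40.7, 41.1, 45.3
Median = middle value = 19.80

θ* = 19.80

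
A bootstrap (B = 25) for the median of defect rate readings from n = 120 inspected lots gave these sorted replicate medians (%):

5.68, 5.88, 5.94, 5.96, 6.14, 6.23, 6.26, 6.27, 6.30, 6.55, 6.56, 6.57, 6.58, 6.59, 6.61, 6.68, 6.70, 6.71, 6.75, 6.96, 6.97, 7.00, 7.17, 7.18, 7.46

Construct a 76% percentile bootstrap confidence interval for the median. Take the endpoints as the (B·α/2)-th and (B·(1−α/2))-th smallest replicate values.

α = 0.24; lower rank = 25 × 0.120 = 3; upper rank = 25 × 0.880 = 22.
The 3rd smallest replicate is 5.94; the 22nd is 7.00.

(5.94, 7.00)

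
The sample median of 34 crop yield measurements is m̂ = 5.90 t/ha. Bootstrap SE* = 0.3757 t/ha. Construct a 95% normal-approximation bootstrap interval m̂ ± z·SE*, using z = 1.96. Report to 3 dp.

Margin = 1.96 × 0.3757 = 0.7364
Interval: 5.90 ± 0.7364

(5.164, 6.636)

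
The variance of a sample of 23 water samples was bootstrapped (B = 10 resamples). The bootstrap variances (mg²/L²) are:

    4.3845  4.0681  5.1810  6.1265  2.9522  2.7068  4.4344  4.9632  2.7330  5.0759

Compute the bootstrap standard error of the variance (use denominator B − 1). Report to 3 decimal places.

Bootstrap SE is the standard deviation of the 10 replicate variances.
Mean of replicates: (4.3845 + 4.0681 + 5.1810 + 6.1265 + 2.9522 + 2.7068 + 4.4344 + 4.9632 + 2.7330 + 5.0759) / 10 = 42.62560 / 10 = 4.26256
Sum of squared deviations: (+0.12194)² + (−0.19446)² + (+0.91844)² + (+1.86394)² + (−1.31036)² + (−1.55576)² + (+0.17184)² + (+0.70064)² + (−1.52956)² + (+0.81334)² = 12.02942
Variance = 12.02942 / 9 = 1.33660
SE* = √1.33660

SE* = 1.156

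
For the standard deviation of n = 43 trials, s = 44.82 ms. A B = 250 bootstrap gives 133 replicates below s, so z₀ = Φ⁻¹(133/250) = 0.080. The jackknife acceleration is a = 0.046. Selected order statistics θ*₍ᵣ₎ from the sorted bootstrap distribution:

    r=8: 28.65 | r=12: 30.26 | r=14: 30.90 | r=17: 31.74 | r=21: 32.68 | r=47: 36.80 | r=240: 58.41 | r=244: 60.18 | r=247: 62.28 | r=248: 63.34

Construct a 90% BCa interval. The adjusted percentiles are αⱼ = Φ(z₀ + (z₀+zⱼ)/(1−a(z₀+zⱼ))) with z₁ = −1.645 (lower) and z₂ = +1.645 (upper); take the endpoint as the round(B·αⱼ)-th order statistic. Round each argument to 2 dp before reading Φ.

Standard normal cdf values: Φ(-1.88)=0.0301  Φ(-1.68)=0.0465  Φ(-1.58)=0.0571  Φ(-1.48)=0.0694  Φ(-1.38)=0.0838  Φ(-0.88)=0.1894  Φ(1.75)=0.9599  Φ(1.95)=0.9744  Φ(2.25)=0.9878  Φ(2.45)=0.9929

Lower: z₀ + z₁ = 0.080 + (-1.645) = -1.565; 1 − a(z₀+z₁) = 1 − (0.046)(-1.565) = 1.0720; argument = 0.080 + (-1.565)/1.0720 = -1.3799 → -1.38.
α₁ = Φ(-1.38) = 0.0838; rank = round(250 × 0.0838) = 21; θ*₍21₎ = 32.68.
Upper: z₀ + z₂ = 1.725; 1 − a(z₀+z₂) = 0.9206; argument = 1.9537 → 1.95; α₂ = 0.9744; rank = 244; θ*₍244₎ = 60.18.

(32.68, 60.18)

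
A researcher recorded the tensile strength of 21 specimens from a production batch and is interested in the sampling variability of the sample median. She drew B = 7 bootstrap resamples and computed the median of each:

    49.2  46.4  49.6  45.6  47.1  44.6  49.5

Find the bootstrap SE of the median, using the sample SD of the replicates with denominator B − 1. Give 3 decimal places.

SE* = 2.027

Bootstrap SE is the standard deviation of the 7 replicate medians.
Mean of replicates: (49.2 + 46.4 + 49.6 + 45.6 + 47.1 + 44.6 + 49.5) / 7 = 332.0000 / 7 = 47.4286
Sum of squared deviations: (+1.7714)² + (−1.0286)² + (+2.1714)² + (−1.8286)² + (−0.3286)² + (−2.8286)² + (+2.0714)² = 24.6543
Variance = 24.6543 / 6 = 4.1090
SE* = √4.1090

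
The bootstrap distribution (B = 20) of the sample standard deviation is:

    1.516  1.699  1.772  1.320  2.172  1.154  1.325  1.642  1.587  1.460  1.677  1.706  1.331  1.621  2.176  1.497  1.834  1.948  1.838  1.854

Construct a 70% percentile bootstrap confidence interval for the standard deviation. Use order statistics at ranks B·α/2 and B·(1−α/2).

Sorted replicates: 1.154, 1.320, 1.325, 1.331, 1.460, 1.497, 1.516, 1.587, 1.621, 1.642, 1.677, 1.699, 1.706, 1.772, 1.834, 1.838, 1.854, 1.948, 2.172, 2.176
α = 0.30; lower rank = 20 × 0.150 = 3; upper rank = 20 × 0.850 = 17.
The 3rd smallest replicate is 1.325; the 17th is 1.854.

(1.325, 1.854)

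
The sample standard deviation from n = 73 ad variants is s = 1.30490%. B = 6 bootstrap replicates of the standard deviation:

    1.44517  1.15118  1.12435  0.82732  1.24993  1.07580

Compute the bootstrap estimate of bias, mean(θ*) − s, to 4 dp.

bias = −0.1593

mean(θ*) = (1.44517 + 1.15118 + 1.12435 + 0.82732 + 1.24993 + 1.07580) / 6 = 1.14563
bias = 1.14563 − 1.30490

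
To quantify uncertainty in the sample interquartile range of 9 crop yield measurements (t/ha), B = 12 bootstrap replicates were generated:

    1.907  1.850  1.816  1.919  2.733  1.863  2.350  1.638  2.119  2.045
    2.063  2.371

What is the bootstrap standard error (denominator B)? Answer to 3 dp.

SE* = 0.289

Bootstrap SE is the standard deviation of the 12 replicate interquartile ranges.
Mean of replicates: (1.907 + 1.850 + 1.816 + 1.919 + 2.733 + 1.863 + 2.350 + 1.638 + 2.119 + 2.045 + 2.063 + 2.371) / 12 = 24.6740 / 12 = 2.0562
Sum of squared deviations: (−0.1492)² + (−0.2062)² + (−0.2402)² + (−0.1372)² + (+0.6768)² + (−0.1932)² + (+0.2938)² + (−0.4182)² + (+0.0628)² + (−0.0112)² + (+0.0068)² + (+0.3148)² = 1.0011
Variance = 1.0011 / 12 = 0.0834
SE* = √0.0834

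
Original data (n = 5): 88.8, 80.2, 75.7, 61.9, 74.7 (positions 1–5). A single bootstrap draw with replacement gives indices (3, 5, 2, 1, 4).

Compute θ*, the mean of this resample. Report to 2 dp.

Resample values: 75.7, 74.7, 80.2, 88.8, 61.9.
Mean = (75.7 + 74.7 + 80.2 + 88.8 + 61.9) / 5 = 381.30 / 5 = 76.26

θ* = 76.26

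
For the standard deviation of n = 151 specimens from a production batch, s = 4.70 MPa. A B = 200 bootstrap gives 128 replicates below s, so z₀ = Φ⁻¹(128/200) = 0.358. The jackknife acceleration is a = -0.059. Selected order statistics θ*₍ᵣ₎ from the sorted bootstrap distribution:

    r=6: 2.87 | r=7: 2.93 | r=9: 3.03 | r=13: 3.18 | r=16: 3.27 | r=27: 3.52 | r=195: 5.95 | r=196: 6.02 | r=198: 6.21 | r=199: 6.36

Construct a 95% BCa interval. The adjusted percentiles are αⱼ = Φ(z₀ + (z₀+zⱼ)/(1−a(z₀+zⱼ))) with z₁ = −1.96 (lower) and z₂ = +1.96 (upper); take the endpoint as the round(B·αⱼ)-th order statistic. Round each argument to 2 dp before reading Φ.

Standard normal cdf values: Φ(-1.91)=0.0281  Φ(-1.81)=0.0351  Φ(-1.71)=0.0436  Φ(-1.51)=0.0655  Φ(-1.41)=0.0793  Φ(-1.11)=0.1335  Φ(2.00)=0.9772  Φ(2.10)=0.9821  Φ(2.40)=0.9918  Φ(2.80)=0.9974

Lower: z₀ + z₁ = 0.358 + (-1.960) = -1.602; 1 − a(z₀+z₁) = 1 − (-0.059)(-1.602) = 0.9055; argument = 0.358 + (-1.602)/0.9055 = -1.4112 → -1.41.
α₁ = Φ(-1.41) = 0.0793; rank = round(200 × 0.0793) = 16; θ*₍16₎ = 3.27.
Upper: z₀ + z₂ = 2.318; 1 − a(z₀+z₂) = 1.1368; argument = 2.3971 → 2.40; α₂ = 0.9918; rank = 198; θ*₍198₎ = 6.21.

(3.27, 6.21)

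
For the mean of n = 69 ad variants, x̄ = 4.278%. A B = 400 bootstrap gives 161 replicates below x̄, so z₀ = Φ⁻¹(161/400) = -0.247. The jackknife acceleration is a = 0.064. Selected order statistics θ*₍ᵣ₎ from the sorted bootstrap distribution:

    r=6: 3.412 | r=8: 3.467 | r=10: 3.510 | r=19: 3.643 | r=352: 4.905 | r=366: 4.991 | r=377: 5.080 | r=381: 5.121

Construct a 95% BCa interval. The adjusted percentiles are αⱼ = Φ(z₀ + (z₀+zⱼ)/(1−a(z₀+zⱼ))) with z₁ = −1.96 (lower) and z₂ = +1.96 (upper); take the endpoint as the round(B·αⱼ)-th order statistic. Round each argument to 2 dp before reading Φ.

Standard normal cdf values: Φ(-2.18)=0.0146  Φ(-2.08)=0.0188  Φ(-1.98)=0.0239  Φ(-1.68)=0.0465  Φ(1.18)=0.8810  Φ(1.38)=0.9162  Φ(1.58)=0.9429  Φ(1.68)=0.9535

(3.412, 5.121)

Lower: z₀ + z₁ = -0.247 + (-1.960) = -2.207; 1 − a(z₀+z₁) = 1 − (0.064)(-2.207) = 1.1412; argument = -0.247 + (-2.207)/1.1412 = -2.1808 → -2.18.
α₁ = Φ(-2.18) = 0.0146; rank = round(400 × 0.0146) = 6; θ*₍6₎ = 3.412.
Upper: z₀ + z₂ = 1.713; 1 − a(z₀+z₂) = 0.8904; argument = 1.6769 → 1.68; α₂ = 0.9535; rank = 381; θ*₍381₎ = 5.121.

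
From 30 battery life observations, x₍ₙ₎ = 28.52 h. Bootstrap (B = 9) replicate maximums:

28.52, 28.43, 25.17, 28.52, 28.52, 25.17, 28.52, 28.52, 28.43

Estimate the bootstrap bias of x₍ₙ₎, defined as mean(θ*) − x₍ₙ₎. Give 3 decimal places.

bias = −0.764

mean(θ*) = (28.52 + 28.43 + 25.17 + 28.52 + 28.52 + 25.17 + 28.52 + 28.52 + 28.43) / 9 = 27.7556
bias = 27.7556 − 28.52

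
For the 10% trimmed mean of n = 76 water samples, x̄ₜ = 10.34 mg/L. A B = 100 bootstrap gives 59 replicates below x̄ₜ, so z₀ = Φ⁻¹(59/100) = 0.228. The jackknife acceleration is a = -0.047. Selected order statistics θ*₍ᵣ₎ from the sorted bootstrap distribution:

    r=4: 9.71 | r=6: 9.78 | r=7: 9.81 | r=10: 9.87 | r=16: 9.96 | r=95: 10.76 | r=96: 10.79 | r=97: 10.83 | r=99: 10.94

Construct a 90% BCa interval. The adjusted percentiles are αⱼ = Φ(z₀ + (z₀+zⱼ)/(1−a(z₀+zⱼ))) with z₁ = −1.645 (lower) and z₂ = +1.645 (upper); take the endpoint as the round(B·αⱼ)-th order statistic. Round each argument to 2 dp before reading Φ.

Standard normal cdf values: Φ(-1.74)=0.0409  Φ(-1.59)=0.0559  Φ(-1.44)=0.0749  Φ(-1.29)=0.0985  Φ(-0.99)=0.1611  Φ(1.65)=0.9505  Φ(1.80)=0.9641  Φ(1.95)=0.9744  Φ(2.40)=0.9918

(9.87, 10.83)

Lower: z₀ + z₁ = 0.228 + (-1.645) = -1.417; 1 − a(z₀+z₁) = 1 − (-0.047)(-1.417) = 0.9334; argument = 0.228 + (-1.417)/0.9334 = -1.2901 → -1.29.
α₁ = Φ(-1.29) = 0.0985; rank = round(100 × 0.0985) = 10; θ*₍10₎ = 9.87.
Upper: z₀ + z₂ = 1.873; 1 − a(z₀+z₂) = 1.0880; argument = 1.9495 → 1.95; α₂ = 0.9744; rank = 97; θ*₍97₎ = 10.83.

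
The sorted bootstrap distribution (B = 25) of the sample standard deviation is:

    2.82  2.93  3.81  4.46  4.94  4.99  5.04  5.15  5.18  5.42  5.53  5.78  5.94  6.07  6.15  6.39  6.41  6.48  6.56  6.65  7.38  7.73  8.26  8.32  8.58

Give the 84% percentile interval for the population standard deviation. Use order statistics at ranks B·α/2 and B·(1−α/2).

α = 0.16; lower rank = 25 × 0.080 = 2; upper rank = 25 × 0.920 = 23.
The 2nd smallest replicate is 2.93; the 23rd is 8.26.

(2.93, 8.26)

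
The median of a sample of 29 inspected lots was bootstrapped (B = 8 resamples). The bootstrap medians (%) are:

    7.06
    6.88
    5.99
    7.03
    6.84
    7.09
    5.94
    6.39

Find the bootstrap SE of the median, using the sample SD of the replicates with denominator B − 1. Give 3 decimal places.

SE* = 0.478

Bootstrap SE is the standard deviation of the 8 replicate medians.
Mean of replicates: (7.06 + 6.88 + 5.99 + 7.03 + 6.84 + 7.09 + 5.94 + 6.39) / 8 = 53.2200 / 8 = 6.6525
Sum of squared deviations: (+0.4075)² + (+0.2275)² + (−0.6625)² + (+0.3775)² + (+0.1875)² + (+0.4375)² + (−0.7125)² + (−0.2625)² = 1.6023
Variance = 1.6023 / 7 = 0.2289
SE* = √0.2289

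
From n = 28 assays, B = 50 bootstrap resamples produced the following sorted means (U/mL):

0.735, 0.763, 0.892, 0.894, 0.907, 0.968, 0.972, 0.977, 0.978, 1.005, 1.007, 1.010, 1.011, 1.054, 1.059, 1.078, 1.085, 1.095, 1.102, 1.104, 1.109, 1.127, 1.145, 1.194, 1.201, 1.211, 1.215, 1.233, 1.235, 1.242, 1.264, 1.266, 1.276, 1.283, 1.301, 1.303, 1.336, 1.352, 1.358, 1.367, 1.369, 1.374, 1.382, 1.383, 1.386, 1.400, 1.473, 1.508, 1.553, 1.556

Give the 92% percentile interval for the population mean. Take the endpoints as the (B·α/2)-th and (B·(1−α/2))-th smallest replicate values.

(0.763, 1.508)

α = 0.08; lower rank = 50 × 0.040 = 2; upper rank = 50 × 0.960 = 48.
The 2nd smallest replicate is 0.763; the 48th is 1.508.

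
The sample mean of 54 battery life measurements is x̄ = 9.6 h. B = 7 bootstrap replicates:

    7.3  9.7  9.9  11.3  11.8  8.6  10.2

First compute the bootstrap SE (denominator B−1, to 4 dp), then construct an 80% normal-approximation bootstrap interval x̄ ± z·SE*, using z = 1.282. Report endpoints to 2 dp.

Mean of replicates = 9.8286; sum of squared deviations = 14.1143; SE* = √(14.1143/6) = 1.5337
Margin = 1.282 × 1.5337 = 1.966
Interval: 9.6 ± 1.966

(7.63, 11.57)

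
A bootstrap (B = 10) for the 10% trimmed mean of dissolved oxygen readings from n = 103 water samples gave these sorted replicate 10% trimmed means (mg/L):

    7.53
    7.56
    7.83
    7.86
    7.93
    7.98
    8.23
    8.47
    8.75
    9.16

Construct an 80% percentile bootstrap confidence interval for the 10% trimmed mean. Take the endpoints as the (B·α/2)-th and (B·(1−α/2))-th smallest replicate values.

(7.53, 8.75)

α = 0.20; lower rank = 10 × 0.100 = 1; upper rank = 10 × 0.900 = 9.
The 1st smallest replicate is 7.53; the 9th is 8.75.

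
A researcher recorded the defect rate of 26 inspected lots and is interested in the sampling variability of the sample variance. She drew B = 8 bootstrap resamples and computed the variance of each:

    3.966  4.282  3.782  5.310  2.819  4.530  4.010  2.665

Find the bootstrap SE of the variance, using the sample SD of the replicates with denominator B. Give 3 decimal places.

Bootstrap SE is the standard deviation of the 8 replicate variances.
Mean of replicates: (3.966 + 4.282 + 3.782 + 5.310 + 2.819 + 4.530 + 4.010 + 2.665) / 8 = 31.3640 / 8 = 3.9205
Sum of squared deviations: (+0.0455)² + (+0.3615)² + (−0.1385)² + (+1.3895)² + (−1.1015)² + (+0.6095)² + (+0.0895)² + (−1.2555)² = 5.2517
Variance = 5.2517 / 8 = 0.6565
SE* = √0.6565

SE* = 0.810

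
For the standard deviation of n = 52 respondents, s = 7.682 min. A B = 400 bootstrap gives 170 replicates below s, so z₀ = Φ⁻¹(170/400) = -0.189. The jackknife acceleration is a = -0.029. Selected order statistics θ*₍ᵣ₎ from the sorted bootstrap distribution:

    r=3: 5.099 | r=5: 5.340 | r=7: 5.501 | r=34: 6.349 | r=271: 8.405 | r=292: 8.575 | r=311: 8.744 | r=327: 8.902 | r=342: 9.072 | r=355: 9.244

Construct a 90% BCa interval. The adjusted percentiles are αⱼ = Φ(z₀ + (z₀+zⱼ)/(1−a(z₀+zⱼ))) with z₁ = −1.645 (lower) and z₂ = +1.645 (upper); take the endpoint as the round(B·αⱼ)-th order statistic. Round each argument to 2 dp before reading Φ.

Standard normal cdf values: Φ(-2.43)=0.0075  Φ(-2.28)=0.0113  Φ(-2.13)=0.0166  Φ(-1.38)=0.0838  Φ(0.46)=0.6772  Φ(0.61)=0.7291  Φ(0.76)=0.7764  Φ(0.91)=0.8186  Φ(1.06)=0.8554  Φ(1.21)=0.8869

(5.501, 9.244)

Lower: z₀ + z₁ = -0.189 + (-1.645) = -1.834; 1 − a(z₀+z₁) = 1 − (-0.029)(-1.834) = 0.9468; argument = -0.189 + (-1.834)/0.9468 = -2.1260 → -2.13.
α₁ = Φ(-2.13) = 0.0166; rank = round(400 × 0.0166) = 7; θ*₍7₎ = 5.501.
Upper: z₀ + z₂ = 1.456; 1 − a(z₀+z₂) = 1.0422; argument = 1.2080 → 1.21; α₂ = 0.8869; rank = 355; θ*₍355₎ = 9.244.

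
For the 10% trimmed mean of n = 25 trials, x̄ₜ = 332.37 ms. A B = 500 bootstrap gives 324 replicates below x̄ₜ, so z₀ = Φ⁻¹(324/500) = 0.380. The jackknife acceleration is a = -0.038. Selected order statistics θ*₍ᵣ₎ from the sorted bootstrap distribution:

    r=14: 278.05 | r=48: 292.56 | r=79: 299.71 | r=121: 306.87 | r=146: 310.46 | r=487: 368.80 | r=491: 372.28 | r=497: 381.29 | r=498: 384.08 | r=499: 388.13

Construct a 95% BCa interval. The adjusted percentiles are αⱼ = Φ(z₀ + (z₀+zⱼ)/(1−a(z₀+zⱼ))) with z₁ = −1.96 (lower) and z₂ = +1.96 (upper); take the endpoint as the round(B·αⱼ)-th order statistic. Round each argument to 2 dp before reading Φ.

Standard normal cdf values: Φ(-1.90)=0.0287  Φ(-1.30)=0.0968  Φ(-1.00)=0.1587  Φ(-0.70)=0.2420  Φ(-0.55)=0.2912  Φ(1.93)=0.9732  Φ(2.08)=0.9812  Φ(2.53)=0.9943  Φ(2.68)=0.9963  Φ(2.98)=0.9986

Lower: z₀ + z₁ = 0.380 + (-1.960) = -1.580; 1 − a(z₀+z₁) = 1 − (-0.038)(-1.580) = 0.9400; argument = 0.380 + (-1.580)/0.9400 = -1.3009 → -1.30.
α₁ = Φ(-1.30) = 0.0968; rank = round(500 × 0.0968) = 48; θ*₍48₎ = 292.56.
Upper: z₀ + z₂ = 2.340; 1 − a(z₀+z₂) = 1.0889; argument = 2.5289 → 2.53; α₂ = 0.9943; rank = 497; θ*₍497₎ = 381.29.

(292.56, 381.29)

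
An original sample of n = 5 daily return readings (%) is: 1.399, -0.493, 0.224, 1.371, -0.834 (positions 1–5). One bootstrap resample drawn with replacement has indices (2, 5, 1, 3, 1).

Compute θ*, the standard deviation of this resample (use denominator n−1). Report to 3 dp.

θ* = 1.040

Resample values: -0.493, -0.834, 1.399, 0.224, 1.399.
Mean = 0.3390; sum of squared deviations = 4.3286
s² = 4.3286 / 4 = 1.0821
s = √1.0821 = 1.040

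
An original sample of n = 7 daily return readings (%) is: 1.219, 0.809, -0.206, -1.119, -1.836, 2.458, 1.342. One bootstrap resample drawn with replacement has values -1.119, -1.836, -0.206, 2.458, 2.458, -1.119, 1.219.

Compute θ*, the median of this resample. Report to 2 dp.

θ* = -0.21

Sorted: -1.836, -1.119, -1.119, -0.206, 1.219, 2.458, 2.458
Median = middle value = -0.21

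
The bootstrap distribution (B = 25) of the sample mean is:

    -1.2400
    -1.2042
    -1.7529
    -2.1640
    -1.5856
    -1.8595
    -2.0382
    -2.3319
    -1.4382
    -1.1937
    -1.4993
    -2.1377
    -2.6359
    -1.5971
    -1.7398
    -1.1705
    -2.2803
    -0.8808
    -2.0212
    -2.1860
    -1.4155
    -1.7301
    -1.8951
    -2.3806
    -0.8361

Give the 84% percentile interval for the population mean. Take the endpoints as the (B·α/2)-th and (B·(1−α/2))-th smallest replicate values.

(-2.3806, -1.1705)

Sorted replicates: -2.6359, -2.3806, -2.3319, -2.2803, -2.1860, -2.1640, -2.1377, -2.0382, -2.0212, -1.8951, -1.8595, -1.7529, -1.7398, -1.7301, -1.5971, -1.5856, -1.4993, -1.4382, -1.4155, -1.2400, -1.2042, -1.1937, -1.1705, -0.8808, -0.8361
α = 0.16; lower rank = 25 × 0.080 = 2; upper rank = 25 × 0.920 = 23.
The 2nd smallest replicate is -2.3806; the 23rd is -1.1705.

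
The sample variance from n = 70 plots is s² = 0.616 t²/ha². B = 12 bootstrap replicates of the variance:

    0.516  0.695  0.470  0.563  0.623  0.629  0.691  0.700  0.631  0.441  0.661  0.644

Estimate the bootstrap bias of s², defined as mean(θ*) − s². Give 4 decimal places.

mean(θ*) = (0.516 + 0.695 + 0.470 + 0.563 + 0.623 + 0.629 + 0.691 + 0.700 + 0.631 + 0.441 + 0.661 + 0.644) / 12 = 0.60533
bias = 0.60533 − 0.616

bias = −0.0107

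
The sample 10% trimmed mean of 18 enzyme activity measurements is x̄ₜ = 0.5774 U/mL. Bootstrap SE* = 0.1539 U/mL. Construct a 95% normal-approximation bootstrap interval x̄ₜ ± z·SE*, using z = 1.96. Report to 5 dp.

(0.27576, 0.87904)

Margin = 1.96 × 0.1539 = 0.301644
Interval: 0.5774 ± 0.301644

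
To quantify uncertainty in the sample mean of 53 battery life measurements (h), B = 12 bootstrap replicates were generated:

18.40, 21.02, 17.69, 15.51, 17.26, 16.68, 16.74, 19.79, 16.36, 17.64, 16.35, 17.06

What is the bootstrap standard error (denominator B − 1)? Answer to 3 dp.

Bootstrap SE is the standard deviation of the 12 replicate means.
Mean of replicates: (18.40 + 21.02 + 17.69 + 15.51 + 17.26 + 16.68 + 16.74 + 19.79 + 16.36 + 17.64 + 16.35 + 17.06) / 12 = 210.5000 / 12 = 17.5417
Sum of squared deviations: (+0.8583)² + (+3.4783)² + (+0.1483)² + (−2.0317)² + (−0.2817)² + (−0.8617)² + (−0.8017)² + (+2.2483)² + (−1.1817)² + (+0.0983)² + (−1.1917)² + (−0.4817)² = 26.5628
Variance = 26.5628 / 11 = 2.4148
SE* = √2.4148

SE* = 1.554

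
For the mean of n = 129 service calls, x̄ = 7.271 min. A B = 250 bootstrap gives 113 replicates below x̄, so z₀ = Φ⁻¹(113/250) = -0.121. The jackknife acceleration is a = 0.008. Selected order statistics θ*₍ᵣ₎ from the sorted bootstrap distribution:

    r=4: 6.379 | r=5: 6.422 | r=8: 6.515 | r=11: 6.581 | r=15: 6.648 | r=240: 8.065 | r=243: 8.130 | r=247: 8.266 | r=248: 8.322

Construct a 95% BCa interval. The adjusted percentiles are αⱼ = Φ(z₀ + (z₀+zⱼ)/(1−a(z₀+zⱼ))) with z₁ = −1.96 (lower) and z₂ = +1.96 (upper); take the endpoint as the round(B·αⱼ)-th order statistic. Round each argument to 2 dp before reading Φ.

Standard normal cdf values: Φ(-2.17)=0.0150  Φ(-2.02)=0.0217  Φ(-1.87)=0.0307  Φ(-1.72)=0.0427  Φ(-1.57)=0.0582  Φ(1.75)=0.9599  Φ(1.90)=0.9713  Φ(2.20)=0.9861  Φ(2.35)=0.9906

(6.379, 8.065)

Lower: z₀ + z₁ = -0.121 + (-1.960) = -2.081; 1 − a(z₀+z₁) = 1 − (0.008)(-2.081) = 1.0166; argument = -0.121 + (-2.081)/1.0166 = -2.1679 → -2.17.
α₁ = Φ(-2.17) = 0.0150; rank = round(250 × 0.0150) = 4; θ*₍4₎ = 6.379.
Upper: z₀ + z₂ = 1.839; 1 − a(z₀+z₂) = 0.9853; argument = 1.7455 → 1.75; α₂ = 0.9599; rank = 240; θ*₍240₎ = 8.065.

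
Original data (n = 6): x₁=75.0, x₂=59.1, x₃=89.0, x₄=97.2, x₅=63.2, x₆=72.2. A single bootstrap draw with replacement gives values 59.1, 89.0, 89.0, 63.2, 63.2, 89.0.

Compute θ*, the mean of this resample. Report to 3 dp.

θ* = 75.417

Mean = (59.1 + 89.0 + 89.0 + 63.2 + 63.2 + 89.0) / 6 = 452.50 / 6 = 75.417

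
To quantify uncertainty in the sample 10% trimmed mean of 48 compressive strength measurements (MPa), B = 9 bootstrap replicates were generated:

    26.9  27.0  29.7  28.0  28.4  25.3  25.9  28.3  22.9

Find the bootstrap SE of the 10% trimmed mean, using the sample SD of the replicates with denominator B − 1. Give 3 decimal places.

Bootstrap SE is the standard deviation of the 9 replicate 10% trimmed means.
Mean of replicates: (26.9 + 27.0 + 29.7 + 28.0 + 28.4 + 25.3 + 25.9 + 28.3 + 22.9) / 9 = 242.4000 / 9 = 26.9333
Sum of squared deviations: (−0.0333)² + (+0.0667)² + (+2.7667)² + (+1.0667)² + (+1.4667)² + (−1.6333)² + (−1.0333)² + (+1.3667)² + (−4.0333)² = 32.8200
Variance = 32.8200 / 8 = 4.1025
SE* = √4.1025

SE* = 2.025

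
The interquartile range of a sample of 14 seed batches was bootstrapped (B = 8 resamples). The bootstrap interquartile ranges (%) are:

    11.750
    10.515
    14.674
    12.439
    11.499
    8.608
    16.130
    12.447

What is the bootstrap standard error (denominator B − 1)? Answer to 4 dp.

Bootstrap SE is the standard deviation of the 8 replicate interquartile ranges.
Mean of replicates: (11.750 + 10.515 + 14.674 + 12.439 + 11.499 + 8.608 + 16.130 + 12.447) / 8 = 98.06200 / 8 = 12.25775
Sum of squared deviations: (−0.50775)² + (−1.74275)² + (+2.41625)² + (+0.18125)² + (−0.75875)² + (−3.64975)² + (+3.87225)² + (+0.18925)² = 38.09262
Variance = 38.09262 / 7 = 5.44180
SE* = √5.44180

SE* = 2.3328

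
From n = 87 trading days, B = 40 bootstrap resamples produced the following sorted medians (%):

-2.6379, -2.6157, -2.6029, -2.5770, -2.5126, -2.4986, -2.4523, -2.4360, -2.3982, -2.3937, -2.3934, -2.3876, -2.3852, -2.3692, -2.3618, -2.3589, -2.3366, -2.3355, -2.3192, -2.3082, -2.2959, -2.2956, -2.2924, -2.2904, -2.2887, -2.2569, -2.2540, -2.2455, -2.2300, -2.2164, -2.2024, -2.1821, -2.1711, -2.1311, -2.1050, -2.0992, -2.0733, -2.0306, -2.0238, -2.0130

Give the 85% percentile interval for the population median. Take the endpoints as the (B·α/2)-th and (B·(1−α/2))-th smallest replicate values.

α = 0.15; lower rank = 40 × 0.075 = 3; upper rank = 40 × 0.925 = 37.
The 3rd smallest replicate is -2.6029; the 37th is -2.0733.

(-2.6029, -2.0733)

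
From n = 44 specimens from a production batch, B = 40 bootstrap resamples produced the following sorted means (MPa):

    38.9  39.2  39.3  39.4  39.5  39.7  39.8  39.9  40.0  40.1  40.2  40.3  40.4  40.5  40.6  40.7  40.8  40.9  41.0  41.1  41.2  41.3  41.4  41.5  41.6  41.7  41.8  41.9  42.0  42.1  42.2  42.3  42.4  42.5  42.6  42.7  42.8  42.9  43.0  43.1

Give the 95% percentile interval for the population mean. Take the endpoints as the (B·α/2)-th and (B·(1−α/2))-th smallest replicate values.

α = 0.05; lower rank = 40 × 0.025 = 1; upper rank = 40 × 0.975 = 39.
The 1st smallest replicate is 38.9; the 39th is 43.0.

(38.9, 43.0)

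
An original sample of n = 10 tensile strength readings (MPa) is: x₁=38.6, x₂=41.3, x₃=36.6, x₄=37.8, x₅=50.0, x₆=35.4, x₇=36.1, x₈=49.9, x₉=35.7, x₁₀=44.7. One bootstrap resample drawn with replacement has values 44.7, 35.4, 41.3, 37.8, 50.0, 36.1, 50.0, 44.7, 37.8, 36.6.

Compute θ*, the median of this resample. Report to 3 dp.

Sorted: 35.4, 36.1, 36.6, 37.8, 37.8, 41.3, 44.7, 44.7, 50.0, 50.0
Median = average of the two middle values = 39.550

θ* = 39.550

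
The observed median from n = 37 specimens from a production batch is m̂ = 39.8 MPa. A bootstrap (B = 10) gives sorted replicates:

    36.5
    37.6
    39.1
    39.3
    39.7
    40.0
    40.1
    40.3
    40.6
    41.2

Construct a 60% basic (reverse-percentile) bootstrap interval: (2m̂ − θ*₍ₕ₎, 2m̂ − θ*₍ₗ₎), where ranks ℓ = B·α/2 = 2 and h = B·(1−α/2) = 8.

(39.3, 42.0)

Percentile endpoints at ranks 2 and 8: θ*₍2₎ = 37.6, θ*₍8₎ = 40.3.
Basic interval reflects these around m̂:
  lower = 2 × 39.8 − 40.3 = 39.3
  upper = 2 × 39.8 − 37.6 = 42.0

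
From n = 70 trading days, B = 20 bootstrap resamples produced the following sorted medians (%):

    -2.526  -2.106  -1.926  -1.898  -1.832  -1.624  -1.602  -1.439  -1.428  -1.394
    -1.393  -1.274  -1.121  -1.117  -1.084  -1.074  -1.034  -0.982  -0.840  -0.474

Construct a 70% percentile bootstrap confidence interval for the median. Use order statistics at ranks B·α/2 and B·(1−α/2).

α = 0.30; lower rank = 20 × 0.150 = 3; upper rank = 20 × 0.850 = 17.
The 3rd smallest replicate is -1.926; the 17th is -1.034.

(-1.926, -1.034)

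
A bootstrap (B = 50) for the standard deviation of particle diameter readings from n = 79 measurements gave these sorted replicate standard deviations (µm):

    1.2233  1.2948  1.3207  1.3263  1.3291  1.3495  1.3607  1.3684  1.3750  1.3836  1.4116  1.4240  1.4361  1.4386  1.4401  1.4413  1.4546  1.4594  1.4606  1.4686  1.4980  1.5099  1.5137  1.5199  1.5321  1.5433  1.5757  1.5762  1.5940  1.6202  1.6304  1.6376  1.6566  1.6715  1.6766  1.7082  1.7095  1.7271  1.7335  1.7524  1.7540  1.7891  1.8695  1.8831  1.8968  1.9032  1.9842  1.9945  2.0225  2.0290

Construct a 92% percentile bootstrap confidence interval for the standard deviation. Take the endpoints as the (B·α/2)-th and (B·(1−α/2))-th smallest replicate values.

α = 0.08; lower rank = 50 × 0.040 = 2; upper rank = 50 × 0.960 = 48.
The 2nd smallest replicate is 1.2948; the 48th is 1.9945.

(1.2948, 1.9945)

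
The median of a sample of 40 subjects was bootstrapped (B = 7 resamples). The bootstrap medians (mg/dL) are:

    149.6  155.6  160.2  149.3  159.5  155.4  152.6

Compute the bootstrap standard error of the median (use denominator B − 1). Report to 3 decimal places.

Bootstrap SE is the standard deviation of the 7 replicate medians.
Mean of replicates: (149.6 + 155.6 + 160.2 + 149.3 + 159.5 + 155.4 + 152.6) / 7 = 1082.2000 / 7 = 154.6000
Sum of squared deviations: (−5.0000)² + (+1.0000)² + (+5.6000)² + (−5.3000)² + (+4.9000)² + (+0.8000)² + (−2.0000)² = 114.1000
Variance = 114.1000 / 6 = 19.0167
SE* = √19.0167

SE* = 4.361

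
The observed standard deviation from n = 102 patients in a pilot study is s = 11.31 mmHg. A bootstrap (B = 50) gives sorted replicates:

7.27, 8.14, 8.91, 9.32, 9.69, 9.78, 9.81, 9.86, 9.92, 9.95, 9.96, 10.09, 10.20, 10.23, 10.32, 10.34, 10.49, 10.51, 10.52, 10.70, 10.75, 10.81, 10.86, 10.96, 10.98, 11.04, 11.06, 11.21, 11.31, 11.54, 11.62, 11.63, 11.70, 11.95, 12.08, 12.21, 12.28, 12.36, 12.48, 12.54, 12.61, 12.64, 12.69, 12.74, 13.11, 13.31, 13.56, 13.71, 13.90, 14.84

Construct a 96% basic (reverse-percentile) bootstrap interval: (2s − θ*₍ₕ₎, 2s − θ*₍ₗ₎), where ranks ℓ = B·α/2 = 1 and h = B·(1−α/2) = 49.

Percentile endpoints at ranks 1 and 49: θ*₍1₎ = 7.27, θ*₍49₎ = 13.90.
Basic interval reflects these around s:
  lower = 2 × 11.31 − 13.90 = 8.72
  upper = 2 × 11.31 − 7.27 = 15.35

(8.72, 15.35)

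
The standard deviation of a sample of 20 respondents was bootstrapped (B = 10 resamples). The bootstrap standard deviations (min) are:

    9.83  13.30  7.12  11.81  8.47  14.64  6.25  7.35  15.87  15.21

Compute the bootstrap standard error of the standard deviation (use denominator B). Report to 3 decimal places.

Bootstrap SE is the standard deviation of the 10 replicate standard deviations.
Mean of replicates: (9.83 + 13.30 + 7.12 + 11.81 + 8.47 + 14.64 + 6.25 + 7.35 + 15.87 + 15.21) / 10 = 109.8500 / 10 = 10.9850
Sum of squared deviations: (−1.1550)² + (+2.3150)² + (−3.8650)² + (+0.8250)² + (−2.5150)² + (+3.6550)² + (−4.7350)² + (−3.6350)² + (+4.8850)² + (+4.2250)² = 119.3437
Variance = 119.3437 / 10 = 11.9344
SE* = √11.9344

SE* = 3.455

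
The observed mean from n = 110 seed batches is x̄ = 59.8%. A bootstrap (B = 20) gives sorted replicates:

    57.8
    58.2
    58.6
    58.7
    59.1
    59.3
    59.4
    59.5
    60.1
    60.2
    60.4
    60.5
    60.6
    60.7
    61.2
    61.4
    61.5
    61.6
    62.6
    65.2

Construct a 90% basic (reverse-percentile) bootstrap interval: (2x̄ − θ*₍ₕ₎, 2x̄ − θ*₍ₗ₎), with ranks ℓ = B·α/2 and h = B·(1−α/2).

Percentile endpoints at ranks 1 and 19: θ*₍1₎ = 57.8, θ*₍19₎ = 62.6.
Basic interval reflects these around x̄:
  lower = 2 × 59.8 − 62.6 = 57.0
  upper = 2 × 59.8 − 57.8 = 61.8

(57.0, 61.8)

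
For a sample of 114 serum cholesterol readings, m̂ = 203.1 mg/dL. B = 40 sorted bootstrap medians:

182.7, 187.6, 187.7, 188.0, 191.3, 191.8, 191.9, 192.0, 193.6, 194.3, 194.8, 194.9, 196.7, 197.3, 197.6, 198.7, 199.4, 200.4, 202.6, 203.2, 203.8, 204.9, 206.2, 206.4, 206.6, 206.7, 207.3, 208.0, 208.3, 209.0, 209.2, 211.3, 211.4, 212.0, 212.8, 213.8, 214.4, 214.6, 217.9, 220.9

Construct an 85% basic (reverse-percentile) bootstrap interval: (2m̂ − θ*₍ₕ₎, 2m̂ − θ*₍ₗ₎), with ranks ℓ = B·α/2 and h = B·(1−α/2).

(191.8, 218.5)

Percentile endpoints at ranks 3 and 37: θ*₍3₎ = 187.7, θ*₍37₎ = 214.4.
Basic interval reflects these around m̂:
  lower = 2 × 203.1 − 214.4 = 191.8
  upper = 2 × 203.1 − 187.7 = 218.5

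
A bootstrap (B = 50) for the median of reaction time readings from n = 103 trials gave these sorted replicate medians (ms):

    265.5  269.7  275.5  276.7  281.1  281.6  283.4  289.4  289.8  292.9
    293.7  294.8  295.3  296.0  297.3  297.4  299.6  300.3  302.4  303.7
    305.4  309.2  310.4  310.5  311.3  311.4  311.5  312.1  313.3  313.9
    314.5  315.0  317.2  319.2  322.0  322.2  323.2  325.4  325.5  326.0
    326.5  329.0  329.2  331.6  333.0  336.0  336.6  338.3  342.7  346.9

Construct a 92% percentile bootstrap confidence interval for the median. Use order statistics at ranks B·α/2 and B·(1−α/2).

α = 0.08; lower rank = 50 × 0.040 = 2; upper rank = 50 × 0.960 = 48.
The 2nd smallest replicate is 269.7; the 48th is 338.3.

(269.7, 338.3)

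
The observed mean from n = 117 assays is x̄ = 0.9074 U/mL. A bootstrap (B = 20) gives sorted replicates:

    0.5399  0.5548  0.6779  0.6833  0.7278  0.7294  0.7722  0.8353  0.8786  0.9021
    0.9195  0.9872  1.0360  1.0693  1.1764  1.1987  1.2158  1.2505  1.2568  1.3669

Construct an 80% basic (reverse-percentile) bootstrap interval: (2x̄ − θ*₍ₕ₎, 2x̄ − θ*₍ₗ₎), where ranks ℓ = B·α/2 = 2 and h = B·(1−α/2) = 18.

Percentile endpoints at ranks 2 and 18: θ*₍2₎ = 0.5548, θ*₍18₎ = 1.2505.
Basic interval reflects these around x̄:
  lower = 2 × 0.9074 − 1.2505 = 0.5643
  upper = 2 × 0.9074 − 0.5548 = 1.2600

(0.5643, 1.2600)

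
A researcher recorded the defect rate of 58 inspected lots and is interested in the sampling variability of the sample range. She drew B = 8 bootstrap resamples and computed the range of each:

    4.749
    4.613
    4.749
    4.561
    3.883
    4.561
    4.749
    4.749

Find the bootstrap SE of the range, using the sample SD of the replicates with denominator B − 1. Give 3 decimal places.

Bootstrap SE is the standard deviation of the 8 replicate ranges.
Mean of replicates: (4.749 + 4.613 + 4.749 + 4.561 + 3.883 + 4.561 + 4.749 + 4.749) / 8 = 36.6140 / 8 = 4.5767
Sum of squared deviations: (+0.1723)² + (+0.0363)² + (+0.1723)² + (−0.0157)² + (−0.6937)² + (−0.0157)² + (+0.1723)² + (+0.1723)² = 0.6018
Variance = 0.6018 / 7 = 0.0860
SE* = √0.0860

SE* = 0.293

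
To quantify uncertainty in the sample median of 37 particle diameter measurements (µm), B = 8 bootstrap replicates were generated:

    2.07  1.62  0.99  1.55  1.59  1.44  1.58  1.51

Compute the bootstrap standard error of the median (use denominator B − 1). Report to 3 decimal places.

Bootstrap SE is the standard deviation of the 8 replicate medians.
Mean of replicates: (2.07 + 1.62 + 0.99 + 1.55 + 1.59 + 1.44 + 1.58 + 1.51) / 8 = 12.3500 / 8 = 1.5437
Sum of squared deviations: (+0.5262)² + (+0.0763)² + (−0.5537)² + (+0.0063)² + (+0.0463)² + (−0.1038)² + (+0.0363)² + (−0.0337)² = 0.6048
Variance = 0.6048 / 7 = 0.0864
SE* = √0.0864

SE* = 0.294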